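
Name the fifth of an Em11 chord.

B

Root of Em11 = E. The 5th is a perfect 5th: E up a perfect 5th → B.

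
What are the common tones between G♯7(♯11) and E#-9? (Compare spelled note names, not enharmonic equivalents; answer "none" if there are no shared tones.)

G♯7(♯11): G# B# D# F# C##
E#-9: E# G# B# D# F##
Common to both → G#, B#, D#.

G# B# D#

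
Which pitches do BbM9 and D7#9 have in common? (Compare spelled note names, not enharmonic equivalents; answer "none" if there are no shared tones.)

BbM9: B♭ D F A C
D7#9: D F♯ A C E♯
Common to both → D, A, C.

D A C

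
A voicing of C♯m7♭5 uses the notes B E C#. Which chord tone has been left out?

G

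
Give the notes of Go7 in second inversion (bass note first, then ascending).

Db Fb G Bb

In root position, Go7 is G–Bb–Db–Fb.
Second inversion puts the fifth (Db) in the bass.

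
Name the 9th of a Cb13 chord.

D♭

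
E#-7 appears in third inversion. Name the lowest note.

D#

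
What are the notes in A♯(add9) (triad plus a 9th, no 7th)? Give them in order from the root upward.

A# C## E# B#

A♯(add9): added-ninth on A#.
root → A#
3rd (major 3rd) → C##
5th (perfect 5th) → E#
9th (major 9th) → B#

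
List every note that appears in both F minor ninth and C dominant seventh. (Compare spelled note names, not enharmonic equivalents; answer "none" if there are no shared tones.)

F minor ninth: F A-flat C E-flat G
C dominant seventh: C E G B-flat
Common to both → C, G.

C, G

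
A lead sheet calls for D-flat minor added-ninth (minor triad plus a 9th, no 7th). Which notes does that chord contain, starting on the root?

D-flat, F-flat, A-flat, E-flat

D-flat minor added-ninth is a minor added-ninth built on D-flat.
root → D-flat
3rd (minor 3rd) → F-flat
5th (perfect 5th) → A-flat
9th (major 9th) → E-flat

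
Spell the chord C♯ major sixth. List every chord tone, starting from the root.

C♯ major sixth: major sixth on C-sharp.
- root: C-sharp
- major 3rd: E-sharp
- perfect 5th: G-sharp
- major 6th: A-sharp

C-sharp  E-sharp  G-sharp  A-sharp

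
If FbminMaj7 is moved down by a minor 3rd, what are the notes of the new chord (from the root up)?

Db  Fb  Ab  C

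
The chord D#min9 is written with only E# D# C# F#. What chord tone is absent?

A#

The full D#min9 chord is D#, F#, A#, C#, E#.
Comparing with the voicing, the perfect 5th (5th) — A# — is absent.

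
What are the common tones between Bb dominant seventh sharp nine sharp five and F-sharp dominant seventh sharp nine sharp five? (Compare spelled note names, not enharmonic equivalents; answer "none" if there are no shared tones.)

Bb dominant seventh sharp nine sharp five = B♭, D, F♯, A♭, C♯.
F-sharp dominant seventh sharp nine sharp five = F♯, A♯, C𝄪, E, G𝄪.
Shared: F♯.

F♯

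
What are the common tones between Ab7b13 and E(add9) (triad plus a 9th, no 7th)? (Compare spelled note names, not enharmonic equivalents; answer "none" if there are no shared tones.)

none

Ab7b13 = Ab, C, Eb, Gb, Fb.
E(add9) = E, G#, B, F#.
Shared: none.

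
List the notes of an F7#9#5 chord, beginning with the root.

F – A – C# – Eb – G#

F7#9#5: dominant seventh sharp nine sharp five on F.
- root: F
- major 3rd: A
- augmented 5th: C#
- minor 7th: Eb
- augmented 9th: G#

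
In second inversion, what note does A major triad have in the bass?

E

A major triad in root position is A–C♯–E.
Second inversion places the fifth in the bass, which is E.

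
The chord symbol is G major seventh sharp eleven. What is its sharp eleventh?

C#

Root of G major seventh sharp eleven = G. The 11th is an augmented 11th: G up an augmented 11th → C#.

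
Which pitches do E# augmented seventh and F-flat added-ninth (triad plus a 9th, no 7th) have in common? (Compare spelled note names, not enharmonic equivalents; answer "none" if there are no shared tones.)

none

E# augmented seventh: E-sharp G-double-sharp B-double-sharp D-sharp
F-flat added-ninth: F-flat A-flat C-flat G-flat
Common to both → none.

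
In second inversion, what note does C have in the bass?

C = C–E–G. Second inversion → fifth in the bass = G.

G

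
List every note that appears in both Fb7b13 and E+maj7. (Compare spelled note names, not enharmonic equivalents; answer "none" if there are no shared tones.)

Fb7b13: F♭ A♭ C♭ E𝄫 D𝄫
E+maj7: E G♯ B♯ D♯
Common to both → none.

none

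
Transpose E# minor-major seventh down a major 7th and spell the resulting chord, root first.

F♯, A, C♯, E♯

Transposed root: E♯ → F♯ (major 7th down). So we spell F♯ minor-major seventh:
root → F♯
3rd (minor 3rd) → A
5th (perfect 5th) → C♯
7th (major 7th) → E♯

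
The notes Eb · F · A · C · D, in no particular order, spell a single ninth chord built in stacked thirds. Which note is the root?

D

Arranged so that each adjacent pair is a third by letter name: D – F – A – C – Eb.
The bottom of that stack, D, is the root (this is D minor seventh flat nine).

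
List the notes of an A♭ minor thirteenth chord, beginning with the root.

Ab – Cb – Eb – Gb – Bb – Db – F

Root Ab, quality minor thirteenth:
Root: Ab
Minor 3rd (3rd): Cb
Perfect 5th (5th): Eb
Minor 7th (7th): Gb
Major 9th (9th): Bb
Perfect 11th (11th): Db
Major 13th (13th): F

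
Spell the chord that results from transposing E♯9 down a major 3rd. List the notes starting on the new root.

A major 3rd down from E# is C#, so the new chord is C# dominant ninth.
root → C#
3rd (major 3rd) → E#
5th (perfect 5th) → G#
7th (minor 7th) → B
9th (major 9th) → D#

C# – E# – G# – B – D#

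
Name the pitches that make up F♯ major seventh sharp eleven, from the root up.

F-sharp, A-sharp, C-sharp, E-sharp, B-sharp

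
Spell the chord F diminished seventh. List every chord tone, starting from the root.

Root F, quality diminished seventh:
root → F
3rd (minor 3rd) → A-flat
5th (diminished 5th) → C-flat
7th (diminished 7th) → E-double-flat

F – A-flat – C-flat – E-double-flat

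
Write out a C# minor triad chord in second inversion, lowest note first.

C# minor triad = C-sharp–E–G-sharp; second inversion → fifth (G-sharp) lowest.

G-sharp, C-sharp, E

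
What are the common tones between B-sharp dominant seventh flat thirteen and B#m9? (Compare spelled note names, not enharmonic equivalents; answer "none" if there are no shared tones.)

B#, F##, A#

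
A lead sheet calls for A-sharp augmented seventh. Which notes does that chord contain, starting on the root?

A-sharp augmented seventh: augmented seventh on A#.
A# — root
C## — major 3rd
E## — augmented 5th
G# — minor 7th

A#, C##, E##, G#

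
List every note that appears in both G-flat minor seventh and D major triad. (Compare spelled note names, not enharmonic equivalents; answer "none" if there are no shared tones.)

none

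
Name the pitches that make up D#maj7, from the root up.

D# F## A# C##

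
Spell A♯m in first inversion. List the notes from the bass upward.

C#, E#, A#

A♯m = A#–C#–E#; first inversion → third (C#) lowest.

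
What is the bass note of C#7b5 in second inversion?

C#7b5 = C#–E#–G–B. Second inversion → fifth in the bass = G.

G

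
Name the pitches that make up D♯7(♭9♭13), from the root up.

D♯7(♭9♭13): dominant seventh flat nine flat thirteen on D#.
Root: D#
Major 3rd (3rd): F##
Perfect 5th (5th): A#
Minor 7th (7th): C#
Minor 9th (9th): E
Minor 13th (13th): B

D# F## A# C# E B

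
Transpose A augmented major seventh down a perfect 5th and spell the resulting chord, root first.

D, F#, A#, C#

A perfect 5th down from A is D, so the new chord is D augmented major seventh.
D — root
F# — major 3rd
A# — augmented 5th
C# — major 7th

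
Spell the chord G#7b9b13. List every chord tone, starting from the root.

Root G#, quality dominant seventh flat nine flat thirteen:
Root: G#
Major 3rd (3rd): B#
Perfect 5th (5th): D#
Minor 7th (7th): F#
Minor 9th (9th): A
Minor 13th (13th): E

G# B# D# F# A E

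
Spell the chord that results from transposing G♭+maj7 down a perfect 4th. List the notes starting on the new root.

Db – F – A – C

Transposed root: Gb → Db (perfect 4th down). So we spell Db augmented major seventh:
- root: Db
- major 3rd: F
- augmented 5th: A
- major 7th: C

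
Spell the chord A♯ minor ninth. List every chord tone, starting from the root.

Root A-sharp, quality minor ninth:
A-sharp — root
C-sharp — minor 3rd
E-sharp — perfect 5th
G-sharp — minor 7th
B-sharp — major 9th

A-sharp  C-sharp  E-sharp  G-sharp  B-sharp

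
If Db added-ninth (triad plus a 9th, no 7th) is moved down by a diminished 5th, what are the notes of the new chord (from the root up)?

G, B, D, A

A diminished 5th down from D-flat is G, so the new chord is G added-ninth.
- root: G
- major 3rd: B
- perfect 5th: D
- major 9th: A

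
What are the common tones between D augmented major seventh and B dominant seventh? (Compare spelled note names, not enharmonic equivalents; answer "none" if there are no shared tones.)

D augmented major seventh = D, F-sharp, A-sharp, C-sharp.
B dominant seventh = B, D-sharp, F-sharp, A.
Shared: F-sharp.

F-sharp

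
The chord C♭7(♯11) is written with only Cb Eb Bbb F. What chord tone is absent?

C♭7(♯11) = Cb, Eb, Gb, Bbb, F. The voicing lacks the 5th (perfect 5th), Gb.

Gb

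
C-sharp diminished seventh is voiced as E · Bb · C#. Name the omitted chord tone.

C-sharp diminished seventh = C#, E, G, Bb. The voicing lacks the 5th (diminished 5th), G.

G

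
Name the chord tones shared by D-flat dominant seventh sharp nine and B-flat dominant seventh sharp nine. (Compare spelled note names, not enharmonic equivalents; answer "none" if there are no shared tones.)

D-flat dominant seventh sharp nine = D-flat, F, A-flat, C-flat, E.
B-flat dominant seventh sharp nine = B-flat, D, F, A-flat, C-sharp.
Shared: F, A-flat.

F A-flat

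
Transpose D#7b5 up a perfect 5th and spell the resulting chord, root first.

Transposed root: D♯ → A♯ (perfect 5th up). So we spell A♯ dominant seventh flat five:
Root: A♯
Major 3rd (3rd): C𝄪
Diminished 5th (5th): E
Minor 7th (7th): G♯

A♯  C𝄪  E  G♯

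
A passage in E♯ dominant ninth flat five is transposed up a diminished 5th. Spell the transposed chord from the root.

E-sharp up a diminished 5th → B. New chord: B dominant ninth flat five.
B — root
D-sharp — major 3rd
F — diminished 5th
A — minor 7th
C-sharp — major 9th

B  D-sharp  F  A  C-sharp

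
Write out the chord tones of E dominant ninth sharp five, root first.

E dominant ninth sharp five: dominant ninth sharp five on E.
- root: E
- major 3rd: G#
- augmented 5th: B#
- minor 7th: D
- major 9th: F#

E – G# – B# – D – F#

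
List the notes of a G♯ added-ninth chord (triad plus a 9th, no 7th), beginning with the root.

G♯ – B♯ – D♯ – A♯

G♯ added-ninth: added-ninth on G♯.
G♯ — root
B♯ — major 3rd
D♯ — perfect 5th
A♯ — major 9th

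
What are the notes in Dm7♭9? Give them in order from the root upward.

Root D, quality minor seventh flat nine:
- root: D
- minor 3rd: F
- perfect 5th: A
- minor 7th: C
- minor 9th: Eb

D  F  A  C  Eb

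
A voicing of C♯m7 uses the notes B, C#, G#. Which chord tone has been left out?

E

C♯m7 = C#, E, G#, B. The voicing lacks the 3rd (minor 3rd), E.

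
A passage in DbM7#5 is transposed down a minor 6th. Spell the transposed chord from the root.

F, A, C#, E

A minor 6th down from Db is F, so the new chord is F augmented major seventh.
root → F
3rd (major 3rd) → A
5th (augmented 5th) → C#
7th (major 7th) → E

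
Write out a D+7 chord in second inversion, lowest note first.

In root position, D+7 is D–F#–A#–C.
Second inversion puts the fifth (A#) in the bass.

A#  C  D  F#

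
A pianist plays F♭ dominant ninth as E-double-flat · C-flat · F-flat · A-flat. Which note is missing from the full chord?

G-flat

F♭ dominant ninth = F-flat, A-flat, C-flat, E-double-flat, G-flat. The voicing lacks the 9th (major 9th), G-flat.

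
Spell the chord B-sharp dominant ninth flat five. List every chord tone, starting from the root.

B-sharp – D-double-sharp – F-sharp – A-sharp – C-double-sharp

B-sharp dominant ninth flat five is a dominant ninth flat five built on B-sharp.
B-sharp — root
D-double-sharp — major 3rd
F-sharp — diminished 5th
A-sharp — minor 7th
C-double-sharp — major 9th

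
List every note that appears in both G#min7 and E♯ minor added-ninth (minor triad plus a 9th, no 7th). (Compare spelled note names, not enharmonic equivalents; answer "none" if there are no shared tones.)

G#

G#min7 = G#, B, D#, F#.
E♯ minor added-ninth = E#, G#, B#, F##.
Shared: G#.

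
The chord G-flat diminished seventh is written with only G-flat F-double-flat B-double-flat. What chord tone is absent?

D-double-flat

The full G-flat diminished seventh chord is G-flat, B-double-flat, D-double-flat, F-double-flat.
Comparing with the voicing, the diminished 5th (5th) — D-double-flat — is absent.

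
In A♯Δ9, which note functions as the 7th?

G##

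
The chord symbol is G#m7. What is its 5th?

D#

Root of G#m7 = G#. The 5th is a perfect 5th: G# up a perfect 5th → D#.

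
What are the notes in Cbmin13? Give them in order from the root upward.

Cbmin13: minor thirteenth on Cb.
Root: Cb
Minor 3rd (3rd): Ebb
Perfect 5th (5th): Gb
Minor 7th (7th): Bbb
Major 9th (9th): Db
Perfect 11th (11th): Fb
Major 13th (13th): Ab

Cb – Ebb – Gb – Bbb – Db – Fb – Ab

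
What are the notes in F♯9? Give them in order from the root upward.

F♯9: dominant ninth on F#.
- root: F#
- major 3rd: A#
- perfect 5th: C#
- minor 7th: E
- major 9th: G#

F#, A#, C#, E, G#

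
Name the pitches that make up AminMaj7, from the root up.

A, C, E, G♯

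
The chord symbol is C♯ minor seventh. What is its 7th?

B

C♯ minor seventh is built on C#; its 7th is a minor 7th above the root.
A seventh above C uses the letter B, and the minor 7th above C# is B.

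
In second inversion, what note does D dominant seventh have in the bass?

D dominant seventh = D–F-sharp–A–C. Second inversion → fifth in the bass = A.

A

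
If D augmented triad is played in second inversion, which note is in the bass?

A♯

D augmented triad = D–F♯–A♯. Second inversion → fifth in the bass = A♯.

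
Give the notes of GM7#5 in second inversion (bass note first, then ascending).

D#  F#  G  B

In root position, GM7#5 is G–B–D#–F#.
Second inversion puts the fifth (D#) in the bass.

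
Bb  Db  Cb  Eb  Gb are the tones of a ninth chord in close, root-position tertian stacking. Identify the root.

Cb

Arranged so that each adjacent pair is a third by letter name: Cb – Eb – Gb – Bb – Db.
The bottom of that stack, Cb, is the root (this is Cb major ninth).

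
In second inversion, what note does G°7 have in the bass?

G°7 in root position is G–Bb–Db–Fb.
Second inversion places the fifth in the bass, which is Db.

Db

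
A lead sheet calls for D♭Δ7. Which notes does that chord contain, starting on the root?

Db – F – Ab – C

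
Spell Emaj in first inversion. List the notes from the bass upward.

Emaj = E–G♯–B; first inversion → third (G♯) lowest.

G♯, B, E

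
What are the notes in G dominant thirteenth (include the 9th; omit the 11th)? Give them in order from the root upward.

G B D F A E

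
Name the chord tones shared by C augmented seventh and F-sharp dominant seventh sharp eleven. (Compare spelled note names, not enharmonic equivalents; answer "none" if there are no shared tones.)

C augmented seventh = C, E, G-sharp, B-flat.
F-sharp dominant seventh sharp eleven = F-sharp, A-sharp, C-sharp, E, B-sharp.
Shared: E.

E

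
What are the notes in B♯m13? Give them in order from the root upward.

B♯m13 is a minor thirteenth built on B#.
Root: B#
Minor 3rd (3rd): D#
Perfect 5th (5th): F##
Minor 7th (7th): A#
Major 9th (9th): C##
Perfect 11th (11th): E#
Major 13th (13th): G##

B#  D#  F##  A#  C##  E#  G##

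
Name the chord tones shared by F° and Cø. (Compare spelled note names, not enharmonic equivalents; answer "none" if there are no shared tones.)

F°: F Ab Cb
Cø: C Eb Gb Bb
Common to both → none.

none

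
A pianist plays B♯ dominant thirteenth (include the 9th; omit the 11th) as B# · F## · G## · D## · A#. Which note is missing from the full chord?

The full B♯ dominant thirteenth chord is B#, D##, F##, A#, C##, G##.
Comparing with the voicing, the major 9th (9th) — C## — is absent.

C##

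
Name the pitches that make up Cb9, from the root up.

Cb – Eb – Gb – Bbb – Db

Cb9 is a dominant ninth built on Cb.
root → Cb
3rd (major 3rd) → Eb
5th (perfect 5th) → Gb
7th (minor 7th) → Bbb
9th (major 9th) → Db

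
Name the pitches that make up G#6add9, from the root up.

Root G#, quality six-nine:
Root: G#
Major 3rd (3rd): B#
Perfect 5th (5th): D#
Major 6th (6th): E#
Major 9th (9th): A#

G#, B#, D#, E#, A#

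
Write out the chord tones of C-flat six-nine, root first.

Cb, Eb, Gb, Ab, Db

C-flat six-nine is a six-nine built on Cb.
- root: Cb
- major 3rd: Eb
- perfect 5th: Gb
- major 6th: Ab
- major 9th: Db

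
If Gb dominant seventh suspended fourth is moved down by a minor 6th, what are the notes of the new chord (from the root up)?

B-flat – E-flat – F – A-flat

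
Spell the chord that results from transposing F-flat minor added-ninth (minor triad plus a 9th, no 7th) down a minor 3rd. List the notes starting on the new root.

Db  Fb  Ab  Eb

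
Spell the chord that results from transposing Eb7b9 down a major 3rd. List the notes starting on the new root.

Cb Eb Gb Bbb Dbb

Eb down a major 3rd → Cb. New chord: Cb dominant seventh flat nine.
Cb — root
Eb — major 3rd
Gb — perfect 5th
Bbb — minor 7th
Dbb — minor 9th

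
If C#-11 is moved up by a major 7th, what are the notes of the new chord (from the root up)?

A major 7th up from C# is B#, so the new chord is B# minor eleventh.
root → B#
3rd (minor 3rd) → D#
5th (perfect 5th) → F##
7th (minor 7th) → A#
9th (major 9th) → C##
11th (perfect 11th) → E#

B#, D#, F##, A#, C##, E#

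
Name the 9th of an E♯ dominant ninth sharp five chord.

E♯ dominant ninth sharp five is built on E#; its 9th is a major 9th above the root.
A second above E uses the letter F, and the major 9th above E# is F##.

F##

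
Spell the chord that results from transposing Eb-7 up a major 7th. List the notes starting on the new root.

D – F – A – C

Eb up a major 7th → D. New chord: D minor seventh.
- root: D
- minor 3rd: F
- perfect 5th: A
- minor 7th: C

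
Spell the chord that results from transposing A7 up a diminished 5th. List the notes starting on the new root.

Eb, G, Bb, Db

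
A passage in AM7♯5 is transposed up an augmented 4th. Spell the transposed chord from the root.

D# F## A## C##

Transposed root: A → D# (augmented 4th up). So we spell D# augmented major seventh:
root → D#
3rd (major 3rd) → F##
5th (augmented 5th) → A##
7th (major 7th) → C##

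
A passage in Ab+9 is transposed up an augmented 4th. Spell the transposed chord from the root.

D, F#, A#, C, E

Ab up an augmented 4th → D. New chord: D dominant ninth sharp five.
root → D
3rd (major 3rd) → F#
5th (augmented 5th) → A#
7th (minor 7th) → C
9th (major 9th) → E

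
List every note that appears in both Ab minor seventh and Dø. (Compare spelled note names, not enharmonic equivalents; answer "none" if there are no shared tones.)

Ab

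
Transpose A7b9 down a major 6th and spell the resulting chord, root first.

A down a major 6th → C. New chord: C dominant seventh flat nine.
root → C
3rd (major 3rd) → E
5th (perfect 5th) → G
7th (minor 7th) → B♭
9th (minor 9th) → D♭

C, E, G, B♭, D♭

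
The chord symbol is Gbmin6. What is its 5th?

Gbmin6 is built on Gb; its 5th is a perfect 5th above the root.
A fifth above G uses the letter D, and the perfect 5th above Gb is Db.

Db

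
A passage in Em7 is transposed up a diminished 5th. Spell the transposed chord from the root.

A diminished 5th up from E is Bb, so the new chord is Bb minor seventh.
- root: Bb
- minor 3rd: Db
- perfect 5th: F
- minor 7th: Ab

Bb, Db, F, Ab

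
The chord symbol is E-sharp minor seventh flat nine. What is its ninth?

F♯

E-sharp minor seventh flat nine is built on E♯; its 9th is a minor 9th above the root.
A second above E uses the letter F, and the minor 9th above E♯ is F♯.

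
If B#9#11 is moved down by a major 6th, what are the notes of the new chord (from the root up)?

D# F## A# C# E# G##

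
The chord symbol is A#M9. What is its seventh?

G𝄪

A#M9 is built on A♯; its 7th is a major 7th above the root.
A seventh above A uses the letter G, and the major 7th above A♯ is G𝄪.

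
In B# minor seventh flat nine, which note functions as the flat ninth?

B# minor seventh flat nine is built on B-sharp; its 9th is a minor 9th above the root.
A second above B uses the letter C, and the minor 9th above B-sharp is C-sharp.

C-sharp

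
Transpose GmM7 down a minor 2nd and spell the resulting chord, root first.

F#, A, C#, E#

Transposed root: G → F# (minor 2nd down). So we spell F# minor-major seventh:
F# — root
A — minor 3rd
C# — perfect 5th
E# — major 7th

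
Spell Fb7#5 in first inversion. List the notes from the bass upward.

A♭ – C – E𝄫 – F♭

Fb7#5 = F♭–A♭–C–E𝄫; first inversion → third (A♭) lowest.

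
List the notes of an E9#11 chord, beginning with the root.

E9#11: dominant ninth sharp eleven on E.
Root: E
Major 3rd (3rd): G♯
Perfect 5th (5th): B
Minor 7th (7th): D
Major 9th (9th): F♯
Augmented 11th (11th): A♯

E G♯ B D F♯ A♯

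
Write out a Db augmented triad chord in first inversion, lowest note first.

F – A – Db

In root position, Db augmented triad is Db–F–A.
First inversion puts the third (F) in the bass.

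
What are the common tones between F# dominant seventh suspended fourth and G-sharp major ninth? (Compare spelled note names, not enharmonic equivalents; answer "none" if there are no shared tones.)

none

F# dominant seventh suspended fourth = F-sharp, B, C-sharp, E.
G-sharp major ninth = G-sharp, B-sharp, D-sharp, F-double-sharp, A-sharp.
Shared: none.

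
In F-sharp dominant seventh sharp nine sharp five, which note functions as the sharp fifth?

Root of F-sharp dominant seventh sharp nine sharp five = F#. The 5th is an augmented 5th: F# up an augmented 5th → C##.

C##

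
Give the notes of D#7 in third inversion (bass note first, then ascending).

C#  D#  F##  A#

In root position, D#7 is D#–F##–A#–C#.
Third inversion puts the seventh (C#) in the bass.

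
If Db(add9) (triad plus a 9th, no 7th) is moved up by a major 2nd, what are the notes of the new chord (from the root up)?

Eb  G  Bb  F

A major 2nd up from Db is Eb, so the new chord is Eb added-ninth.
Root: Eb
Major 3rd (3rd): G
Perfect 5th (5th): Bb
Major 9th (9th): F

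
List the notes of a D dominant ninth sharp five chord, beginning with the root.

D dominant ninth sharp five: dominant ninth sharp five on D.
Root: D
Major 3rd (3rd): F-sharp
Augmented 5th (5th): A-sharp
Minor 7th (7th): C
Major 9th (9th): E

D F-sharp A-sharp C E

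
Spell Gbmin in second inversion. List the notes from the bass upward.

In root position, Gbmin is Gb–Bbb–Db.
Second inversion puts the fifth (Db) in the bass.

Db – Gb – Bbb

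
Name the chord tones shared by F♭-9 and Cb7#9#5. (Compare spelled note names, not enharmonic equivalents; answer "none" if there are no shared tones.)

Cb

F♭-9: Fb Abb Cb Ebb Gb
Cb7#9#5: Cb Eb G Bbb D
Common to both → Cb.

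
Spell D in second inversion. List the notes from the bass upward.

A – D – F♯

D = D–F♯–A; second inversion → fifth (A) lowest.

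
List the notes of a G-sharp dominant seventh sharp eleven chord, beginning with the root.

G-sharp dominant seventh sharp eleven is a dominant seventh sharp eleven built on G#.
- root: G#
- major 3rd: B#
- perfect 5th: D#
- minor 7th: F#
- augmented 11th: C##

G#, B#, D#, F#, C##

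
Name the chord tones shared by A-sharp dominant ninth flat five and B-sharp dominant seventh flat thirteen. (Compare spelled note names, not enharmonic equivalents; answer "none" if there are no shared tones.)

A-sharp G-sharp B-sharp

A-sharp dominant ninth flat five = A-sharp, C-double-sharp, E, G-sharp, B-sharp.
B-sharp dominant seventh flat thirteen = B-sharp, D-double-sharp, F-double-sharp, A-sharp, G-sharp.
Shared: A-sharp, G-sharp, B-sharp.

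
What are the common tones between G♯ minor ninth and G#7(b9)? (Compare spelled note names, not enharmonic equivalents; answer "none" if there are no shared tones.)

G♯ minor ninth: G# B D# F# A#
G#7(b9): G# B# D# F# A
Common to both → G#, D#, F#.

G# – D# – F#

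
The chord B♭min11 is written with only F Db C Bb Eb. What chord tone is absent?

Ab

The full B♭min11 chord is Bb, Db, F, Ab, C, Eb.
Comparing with the voicing, the minor 7th (7th) — Ab — is absent.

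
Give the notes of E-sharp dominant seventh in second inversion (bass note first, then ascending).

In root position, E-sharp dominant seventh is E-sharp–G-double-sharp–B-sharp–D-sharp.
Second inversion puts the fifth (B-sharp) in the bass.

B-sharp, D-sharp, E-sharp, G-double-sharp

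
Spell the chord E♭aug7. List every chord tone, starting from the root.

Eb G B Db

Root Eb, quality augmented seventh:
root → Eb
3rd (major 3rd) → G
5th (augmented 5th) → B
7th (minor 7th) → Db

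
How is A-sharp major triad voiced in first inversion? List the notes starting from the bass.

C##, E#, A#

In root position, A-sharp major triad is A#–C##–E#.
First inversion puts the third (C##) in the bass.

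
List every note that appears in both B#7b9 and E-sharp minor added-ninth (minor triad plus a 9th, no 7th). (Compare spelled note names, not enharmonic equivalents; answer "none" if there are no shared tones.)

B#7b9: B# D## F## A# C#
E-sharp minor added-ninth: E# G# B# F##
Common to both → B#, F##.

B#, F##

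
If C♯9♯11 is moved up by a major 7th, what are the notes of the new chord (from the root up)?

B♯ D𝄪 F𝄪 A♯ C𝄪 E𝄪

A major 7th up from C♯ is B♯, so the new chord is B♯ dominant ninth sharp eleven.
Root: B♯
Major 3rd (3rd): D𝄪
Perfect 5th (5th): F𝄪
Minor 7th (7th): A♯
Major 9th (9th): C𝄪
Augmented 11th (11th): E𝄪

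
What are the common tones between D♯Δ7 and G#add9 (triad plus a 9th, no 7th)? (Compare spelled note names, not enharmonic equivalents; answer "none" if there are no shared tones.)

D♯, A♯

D♯Δ7: D♯ F𝄪 A♯ C𝄪
G#add9: G♯ B♯ D♯ A♯
Common to both → D♯, A♯.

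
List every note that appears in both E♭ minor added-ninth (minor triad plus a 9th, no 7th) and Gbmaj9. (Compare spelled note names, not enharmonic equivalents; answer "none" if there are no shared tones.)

E♭ minor added-ninth = Eb, Gb, Bb, F.
Gbmaj9 = Gb, Bb, Db, F, Ab.
Shared: Gb, Bb, F.

Gb, Bb, F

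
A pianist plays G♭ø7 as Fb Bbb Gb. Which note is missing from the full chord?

Dbb

The full G♭ø7 chord is Gb, Bbb, Dbb, Fb.
Comparing with the voicing, the diminished 5th (5th) — Dbb — is absent.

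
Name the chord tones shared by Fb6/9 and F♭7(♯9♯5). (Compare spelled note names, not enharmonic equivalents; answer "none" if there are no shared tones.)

Fb – Ab

Fb6/9: Fb Ab Cb Db Gb
F♭7(♯9♯5): Fb Ab C Ebb G
Common to both → Fb, Ab.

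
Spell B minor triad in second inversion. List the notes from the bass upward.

F♯, B, D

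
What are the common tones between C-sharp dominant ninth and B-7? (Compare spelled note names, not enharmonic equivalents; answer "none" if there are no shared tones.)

C-sharp dominant ninth: C# E# G# B D#
B-7: B D F# A
Common to both → B.

B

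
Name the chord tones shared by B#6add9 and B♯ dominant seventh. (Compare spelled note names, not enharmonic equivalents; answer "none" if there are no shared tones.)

B#6add9 = B#, D##, F##, G##, C##.
B♯ dominant seventh = B#, D##, F##, A#.
Shared: B#, D##, F##.

B#, D##, F##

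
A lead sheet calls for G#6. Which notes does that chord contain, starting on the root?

G#6 is a major sixth built on G#.
- root: G#
- major 3rd: B#
- perfect 5th: D#
- major 6th: E#

G# B# D# E#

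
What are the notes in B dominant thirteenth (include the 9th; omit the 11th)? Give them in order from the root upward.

B D# F# A C# G#

B dominant thirteenth: dominant thirteenth on B.
B — root
D# — major 3rd
F# — perfect 5th
A — minor 7th
C# — major 9th
G# — major 13th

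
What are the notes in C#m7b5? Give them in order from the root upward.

C#m7b5 is a half-diminished seventh built on C♯.
root → C♯
3rd (minor 3rd) → E
5th (diminished 5th) → G
7th (minor 7th) → B

C♯  E  G  B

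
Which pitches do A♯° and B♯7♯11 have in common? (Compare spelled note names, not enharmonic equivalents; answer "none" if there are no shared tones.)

A#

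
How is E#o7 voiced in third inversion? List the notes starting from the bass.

In root position, E#o7 is E#–G#–B–D.
Third inversion puts the seventh (D) in the bass.

D, E#, G#, B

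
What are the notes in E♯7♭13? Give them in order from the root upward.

E♯7♭13 is a dominant seventh flat thirteen built on E♯.
Root: E♯
Major 3rd (3rd): G𝄪
Perfect 5th (5th): B♯
Minor 7th (7th): D♯
Minor 13th (13th): C♯

E♯ G𝄪 B♯ D♯ C♯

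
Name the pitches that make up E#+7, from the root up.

E#+7 is an augmented seventh built on E#.
E# — root
G## — major 3rd
B## — augmented 5th
D# — minor 7th

E#, G##, B##, D#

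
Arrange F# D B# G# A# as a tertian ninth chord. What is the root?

G#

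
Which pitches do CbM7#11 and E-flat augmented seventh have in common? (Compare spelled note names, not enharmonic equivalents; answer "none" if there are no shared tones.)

CbM7#11 = Cb, Eb, Gb, Bb, F.
E-flat augmented seventh = Eb, G, B, Db.
Shared: Eb.

Eb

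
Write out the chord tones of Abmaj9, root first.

Ab, C, Eb, G, Bb

Abmaj9 is a major ninth built on Ab.
Root: Ab
Major 3rd (3rd): C
Perfect 5th (5th): Eb
Major 7th (7th): G
Major 9th (9th): Bb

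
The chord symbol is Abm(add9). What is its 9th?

Abm(add9) is built on Ab; its 9th is a major 9th above the root.
A second above A uses the letter B, and the major 9th above Ab is Bb.

Bb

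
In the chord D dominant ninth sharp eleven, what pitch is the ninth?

D dominant ninth sharp eleven is built on D; its 9th is a major 9th above the root.
A second above D uses the letter E, and the major 9th above D is E.

E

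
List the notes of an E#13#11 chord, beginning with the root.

E#13#11: dominant thirteenth sharp eleven on E#.
E# — root
G## — major 3rd
B# — perfect 5th
D# — minor 7th
F## — major 9th
A## — augmented 11th
C## — major 13th

E#  G##  B#  D#  F##  A##  C##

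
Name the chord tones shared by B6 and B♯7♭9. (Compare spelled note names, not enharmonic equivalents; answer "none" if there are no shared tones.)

B6 = B, D#, F#, G#.
B♯7♭9 = B#, D##, F##, A#, C#.
Shared: none.

none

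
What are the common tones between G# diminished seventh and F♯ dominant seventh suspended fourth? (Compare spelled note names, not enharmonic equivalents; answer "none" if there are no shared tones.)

B

G# diminished seventh = G-sharp, B, D, F.
F♯ dominant seventh suspended fourth = F-sharp, B, C-sharp, E.
Shared: B.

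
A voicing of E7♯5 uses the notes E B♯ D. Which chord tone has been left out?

The full E7♯5 chord is E, G♯, B♯, D.
Comparing with the voicing, the major 3rd (3rd) — G♯ — is absent.

G♯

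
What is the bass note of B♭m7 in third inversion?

B♭m7 = Bb–Db–F–Ab. Third inversion → seventh in the bass = Ab.

Ab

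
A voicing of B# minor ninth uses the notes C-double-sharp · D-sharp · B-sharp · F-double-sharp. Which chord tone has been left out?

A-sharp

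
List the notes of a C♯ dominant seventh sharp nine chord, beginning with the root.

C-sharp  E-sharp  G-sharp  B  D-double-sharp

Root C-sharp, quality dominant seventh sharp nine:
C-sharp — root
E-sharp — major 3rd
G-sharp — perfect 5th
B — minor 7th
D-double-sharp — augmented 9th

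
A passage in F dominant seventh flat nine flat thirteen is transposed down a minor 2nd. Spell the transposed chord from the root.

Transposed root: F → E (minor 2nd down). So we spell E dominant seventh flat nine flat thirteen:
Root: E
Major 3rd (3rd): G#
Perfect 5th (5th): B
Minor 7th (7th): D
Minor 9th (9th): F
Minor 13th (13th): C

E, G#, B, D, F, C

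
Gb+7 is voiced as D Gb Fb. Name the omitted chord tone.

Gb+7 = Gb, Bb, D, Fb. The voicing lacks the 3rd (major 3rd), Bb.

Bb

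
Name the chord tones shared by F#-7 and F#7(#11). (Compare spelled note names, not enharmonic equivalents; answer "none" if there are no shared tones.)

F#-7 = F♯, A, C♯, E.
F#7(#11) = F♯, A♯, C♯, E, B♯.
Shared: F♯, C♯, E.

F♯, C♯, E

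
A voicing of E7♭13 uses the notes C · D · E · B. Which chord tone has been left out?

G#

The full E7♭13 chord is E, G#, B, D, C.
Comparing with the voicing, the major 3rd (3rd) — G# — is absent.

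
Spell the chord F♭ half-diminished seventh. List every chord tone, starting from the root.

Root F♭, quality half-diminished seventh:
- root: F♭
- minor 3rd: A𝄫
- diminished 5th: C𝄫
- minor 7th: E𝄫

F♭, A𝄫, C𝄫, E𝄫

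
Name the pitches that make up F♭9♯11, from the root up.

Root Fb, quality dominant ninth sharp eleven:
Fb — root
Ab — major 3rd
Cb — perfect 5th
Ebb — minor 7th
Gb — major 9th
Bb — augmented 11th

Fb – Ab – Cb – Ebb – Gb – Bb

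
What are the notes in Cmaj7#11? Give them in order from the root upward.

C  E  G  B  F♯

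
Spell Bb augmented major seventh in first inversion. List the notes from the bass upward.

In root position, Bb augmented major seventh is B-flat–D–F-sharp–A.
First inversion puts the third (D) in the bass.

D F-sharp A B-flat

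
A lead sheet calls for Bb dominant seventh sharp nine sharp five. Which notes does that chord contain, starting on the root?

Bb dominant seventh sharp nine sharp five is a dominant seventh sharp nine sharp five built on Bb.
- root: Bb
- major 3rd: D
- augmented 5th: F#
- minor 7th: Ab
- augmented 9th: C#

Bb  D  F#  Ab  C#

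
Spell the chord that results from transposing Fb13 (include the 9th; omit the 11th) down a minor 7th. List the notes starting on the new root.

Gb  Bb  Db  Fb  Ab  Eb

Fb down a minor 7th → Gb. New chord: Gb dominant thirteenth.
- root: Gb
- major 3rd: Bb
- perfect 5th: Db
- minor 7th: Fb
- major 9th: Ab
- major 13th: Eb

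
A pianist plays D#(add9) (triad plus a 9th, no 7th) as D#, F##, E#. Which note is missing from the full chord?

D#(add9) = D#, F##, A#, E#. The voicing lacks the 5th (perfect 5th), A#.

A#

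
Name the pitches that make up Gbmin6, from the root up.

Gb  Bbb  Db  Eb

Gbmin6 is a minor sixth built on Gb.
Gb — root
Bbb — minor 3rd
Db — perfect 5th
Eb — major 6th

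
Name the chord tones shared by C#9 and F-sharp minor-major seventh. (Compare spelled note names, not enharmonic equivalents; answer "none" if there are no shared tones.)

C♯ E♯

C#9: C♯ E♯ G♯ B D♯
F-sharp minor-major seventh: F♯ A C♯ E♯
Common to both → C♯, E♯.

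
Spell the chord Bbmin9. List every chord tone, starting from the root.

Bb Db F Ab C

Root Bb, quality minor ninth:
- root: Bb
- minor 3rd: Db
- perfect 5th: F
- minor 7th: Ab
- major 9th: C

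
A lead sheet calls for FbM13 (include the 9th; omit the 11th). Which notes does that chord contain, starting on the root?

F♭, A♭, C♭, E♭, G♭, D♭

Root F♭, quality major thirteenth:
root → F♭
3rd (major 3rd) → A♭
5th (perfect 5th) → C♭
7th (major 7th) → E♭
9th (major 9th) → G♭
13th (major 13th) → D♭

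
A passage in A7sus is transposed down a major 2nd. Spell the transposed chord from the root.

G C D F

Transposed root: A → G (major 2nd down). So we spell G dominant seventh suspended fourth:
Root: G
Perfect 4th (4th): C
Perfect 5th (5th): D
Minor 7th (7th): F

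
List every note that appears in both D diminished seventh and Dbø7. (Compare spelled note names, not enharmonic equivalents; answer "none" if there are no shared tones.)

Cb

D diminished seventh: D F Ab Cb
Dbø7: Db Fb Abb Cb
Common to both → Cb.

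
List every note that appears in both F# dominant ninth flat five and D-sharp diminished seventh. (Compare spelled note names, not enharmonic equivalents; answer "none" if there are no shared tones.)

F# dominant ninth flat five = F#, A#, C, E, G#.
D-sharp diminished seventh = D#, F#, A, C.
Shared: F#, C.

F# – C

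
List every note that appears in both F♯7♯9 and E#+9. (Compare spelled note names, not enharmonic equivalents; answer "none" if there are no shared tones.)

G𝄪

F♯7♯9: F♯ A♯ C♯ E G𝄪
E#+9: E♯ G𝄪 B𝄪 D♯ F𝄪
Common to both → G𝄪.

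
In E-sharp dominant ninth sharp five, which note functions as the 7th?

Root of E-sharp dominant ninth sharp five = E♯. The 7th is a minor 7th: E♯ up a minor 7th → D♯.

D♯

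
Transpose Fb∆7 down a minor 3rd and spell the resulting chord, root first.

D♭, F, A♭, C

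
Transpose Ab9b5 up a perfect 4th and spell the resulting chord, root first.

Db, F, Abb, Cb, Eb

Ab up a perfect 4th → Db. New chord: Db dominant ninth flat five.
Root: Db
Major 3rd (3rd): F
Diminished 5th (5th): Abb
Minor 7th (7th): Cb
Major 9th (9th): Eb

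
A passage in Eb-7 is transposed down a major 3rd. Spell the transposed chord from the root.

Eb down a major 3rd → Cb. New chord: Cb minor seventh.
Root: Cb
Minor 3rd (3rd): Ebb
Perfect 5th (5th): Gb
Minor 7th (7th): Bbb

Cb, Ebb, Gb, Bbb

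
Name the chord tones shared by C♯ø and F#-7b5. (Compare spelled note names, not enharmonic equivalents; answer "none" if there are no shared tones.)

E

C♯ø = C#, E, G, B.
F#-7b5 = F#, A, C, E.
Shared: E.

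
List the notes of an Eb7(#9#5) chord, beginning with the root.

Eb7(#9#5) is a dominant seventh sharp nine sharp five built on Eb.
- root: Eb
- major 3rd: G
- augmented 5th: B
- minor 7th: Db
- augmented 9th: F#

Eb, G, B, Db, F#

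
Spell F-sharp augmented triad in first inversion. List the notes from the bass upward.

F-sharp augmented triad = F-sharp–A-sharp–C-double-sharp; first inversion → third (A-sharp) lowest.

A-sharp – C-double-sharp – F-sharp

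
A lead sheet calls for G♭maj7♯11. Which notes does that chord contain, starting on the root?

Gb Bb Db F C

G♭maj7♯11 is a major seventh sharp eleven built on Gb.
- root: Gb
- major 3rd: Bb
- perfect 5th: Db
- major 7th: F
- augmented 11th: C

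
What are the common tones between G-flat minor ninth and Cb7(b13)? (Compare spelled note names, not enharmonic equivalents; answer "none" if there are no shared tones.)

Gb – Bbb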